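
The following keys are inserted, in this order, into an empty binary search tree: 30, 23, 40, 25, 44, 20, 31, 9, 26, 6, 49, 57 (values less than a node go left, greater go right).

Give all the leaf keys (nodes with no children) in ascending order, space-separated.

6 26 31 57

30: root
23: left child of 30 (depth 1)
40: right child of 30 (depth 1)
25: right child of 23 (depth 2)
44: right child of 40 (depth 2)
20: left child of 23 (depth 2)
31: left child of 40 (depth 2)
9: left child of 20 (depth 3)
26: right child of 25 (depth 3)
6: left child of 9 (depth 4)
49: right child of 44 (depth 3)
57: right child of 49 (depth 4)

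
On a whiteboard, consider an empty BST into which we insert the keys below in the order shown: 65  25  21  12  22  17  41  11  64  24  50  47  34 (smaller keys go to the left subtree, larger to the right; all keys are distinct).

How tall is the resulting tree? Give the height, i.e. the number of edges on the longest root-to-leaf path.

5

Insert 65: tree is empty, so 65 becomes the root.
Insert 25: 25 < 65 → go left. Place as left child of 65.
Insert 21: 21 < 65 → go left; 21 < 25 → go left. Place as left child of 25.
Insert 12: 12 < 65 → go left; 12 < 25 → go left; 12 < 21 → go left. Place as left child of 21.
Insert 22: 22 < 65 → go left; 22 < 25 → go left; 22 > 21 → go right. Place as right child of 21.
Insert 17: 17 < 65 → go left; 17 < 25 → go left; 17 < 21 → go left; 17 > 12 → go right. Place as right child of 12.
Insert 41: 41 < 65 → go left; 41 > 25 → go right. Place as right child of 25.
Insert 11: 11 < 65 → go left; 11 < 25 → go left; 11 < 21 → go left; 11 < 12 → go left. Place as left child of 12.
Insert 64: 64 < 65 → go left; 64 > 25 → go right; 64 > 41 → go right. Place as right child of 41.
Insert 24: 24 < 65 → go left; 24 < 25 → go left; 24 > 21 → go right; 24 > 22 → go right. Place as right child of 22.
Insert 50: 50 < 65 → go left; 50 > 25 → go right; 50 > 41 → go right; 50 < 64 → go left. Place as left child of 64.
Insert 47: 47 < 65 → go left; 47 > 25 → go right; 47 > 41 → go right; 47 < 64 → go left; 47 < 50 → go left. Place as left child of 50.
Insert 34: 34 < 65 → go left; 34 > 25 → go right; 34 < 41 → go left. Place as left child of 41.

The deepest node is 47 at depth 5.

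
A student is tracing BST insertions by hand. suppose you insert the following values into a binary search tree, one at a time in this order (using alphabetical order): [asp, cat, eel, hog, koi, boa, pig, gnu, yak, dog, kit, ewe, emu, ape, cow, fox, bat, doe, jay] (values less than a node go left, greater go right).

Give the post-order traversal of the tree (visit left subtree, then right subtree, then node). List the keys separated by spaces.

ape bat boa doe cow dog emu fox ewe gnu jay kit yak pig koi hog eel cat asp

asp: root
cat: right child of asp (depth 1)
eel: right child of cat (depth 2)
hog: right child of eel (depth 3)
koi: right child of hog (depth 4)
boa: left child of cat (depth 2)
pig: right child of koi (depth 5)
gnu: left child of hog (depth 4)
yak: right child of pig (depth 6)
dog: left child of eel (depth 3)
kit: left child of koi (depth 5)
ewe: left child of gnu (depth 5)
emu: left child of ewe (depth 6)
ape: left child of asp (depth 1)
cow: left child of dog (depth 4)
fox: right child of ewe (depth 6)
bat: left child of boa (depth 3)
doe: right child of cow (depth 5)
jay: left child of kit (depth 6)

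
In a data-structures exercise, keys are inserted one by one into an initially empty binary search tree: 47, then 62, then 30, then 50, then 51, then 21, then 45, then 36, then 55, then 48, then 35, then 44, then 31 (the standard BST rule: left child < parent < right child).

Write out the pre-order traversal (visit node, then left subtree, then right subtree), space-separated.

47 30 21 45 36 35 31 44 62 50 48 51 55

47: root
62: right child of 47 (depth 1)
30: left child of 47 (depth 1)
50: left child of 62 (depth 2)
51: right child of 50 (depth 3)
21: left child of 30 (depth 2)
45: right child of 30 (depth 2)
36: left child of 45 (depth 3)
55: right child of 51 (depth 4)
48: left child of 50 (depth 3)
35: left child of 36 (depth 4)
44: right child of 36 (depth 4)
31: left child of 35 (depth 5)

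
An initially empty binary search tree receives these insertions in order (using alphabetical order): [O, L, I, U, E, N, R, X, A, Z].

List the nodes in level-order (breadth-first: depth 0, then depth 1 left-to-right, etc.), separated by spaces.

Resulting structure (node: left, right):
  O: L=L, R=U
  L: L=I, R=N
  I: L=E, R=–
  U: L=R, R=X
  E: L=A, R=–
  N: L=–, R=–
  R: L=–, R=–
  X: L=–, R=Z
  A: L=–, R=–
  Z: L=–, R=–

O L U I N R X E Z A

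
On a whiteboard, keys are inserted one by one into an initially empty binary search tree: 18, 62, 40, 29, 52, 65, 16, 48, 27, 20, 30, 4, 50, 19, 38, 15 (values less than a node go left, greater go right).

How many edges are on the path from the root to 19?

6

Insert 18: tree is empty, so 18 becomes the root.
Insert 62: 62 > 18 → go right. Place as right child of 18.
Insert 40: 40 > 18 → go right; 40 < 62 → go left. Place as left child of 62.
Insert 29: 29 > 18 → go right; 29 < 62 → go left; 29 < 40 → go left. Place as left child of 40.
Insert 52: 52 > 18 → go right; 52 < 62 → go left; 52 > 40 → go right. Place as right child of 40.
Insert 65: 65 > 18 → go right; 65 > 62 → go right. Place as right child of 62.
Insert 16: 16 < 18 → go left. Place as left child of 18.
Insert 48: 48 > 18 → go right; 48 < 62 → go left; 48 > 40 → go right; 48 < 52 → go left. Place as left child of 52.
Insert 27: 27 > 18 → go right; 27 < 62 → go left; 27 < 40 → go left; 27 < 29 → go left. Place as left child of 29.
Insert 20: 20 > 18 → go right; 20 < 62 → go left; 20 < 40 → go left; 20 < 29 → go left; 20 < 27 → go left. Place as left child of 27.
Insert 30: 30 > 18 → go right; 30 < 62 → go left; 30 < 40 → go left; 30 > 29 → go right. Place as right child of 29.
Insert 4: 4 < 18 → go left; 4 < 16 → go left. Place as left child of 16.
Insert 50: 50 > 18 → go right; 50 < 62 → go left; 50 > 40 → go right; 50 < 52 → go left; 50 > 48 → go right. Place as right child of 48.
Insert 19: 19 > 18 → go right; 19 < 62 → go left; 19 < 40 → go left; 19 < 29 → go left; 19 < 27 → go left; 19 < 20 → go left. Place as left child of 20.
Insert 38: 38 > 18 → go right; 38 < 62 → go left; 38 < 40 → go left; 38 > 29 → go right; 38 > 30 → go right. Place as right child of 30.
Insert 15: 15 < 18 → go left; 15 < 16 → go left; 15 > 4 → go right. Place as right child of 4.

Path to 19: 18 → 62 → 40 → 29 → 27 → 20 → 19, which is 6 edges.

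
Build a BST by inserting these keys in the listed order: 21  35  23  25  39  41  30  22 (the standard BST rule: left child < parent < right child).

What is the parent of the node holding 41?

Resulting structure (node: left, right):
  21: L=–, R=35
  35: L=23, R=39
  23: L=22, R=25
  25: L=–, R=30
  39: L=–, R=41
  41: L=–, R=–
  30: L=–, R=–
  22: L=–, R=–

39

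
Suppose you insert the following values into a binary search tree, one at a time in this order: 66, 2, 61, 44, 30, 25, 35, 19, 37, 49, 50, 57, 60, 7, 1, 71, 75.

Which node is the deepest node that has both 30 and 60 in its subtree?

Insert 66: tree is empty, so 66 becomes the root.
Insert 2: 2 < 66 → go left. Place as left child of 66.
Insert 61: 61 < 66 → go left; 61 > 2 → go right. Place as right child of 2.
Insert 44: 44 < 66 → go left; 44 > 2 → go right; 44 < 61 → go left. Place as left child of 61.
Insert 30: 30 < 66 → go left; 30 > 2 → go right; 30 < 61 → go left; 30 < 44 → go left. Place as left child of 44.
Insert 25: 25 < 66 → go left; 25 > 2 → go right; 25 < 61 → go left; 25 < 44 → go left; 25 < 30 → go left. Place as left child of 30.
Insert 35: 35 < 66 → go left; 35 > 2 → go right; 35 < 61 → go left; 35 < 44 → go left; 35 > 30 → go right. Place as right child of 30.
Insert 19: 19 < 66 → go left; 19 > 2 → go right; 19 < 61 → go left; 19 < 44 → go left; 19 < 30 → go left; 19 < 25 → go left. Place as left child of 25.
Insert 37: 37 < 66 → go left; 37 > 2 → go right; 37 < 61 → go left; 37 < 44 → go left; 37 > 30 → go right; 37 > 35 → go right. Place as right child of 35.
Insert 49: 49 < 66 → go left; 49 > 2 → go right; 49 < 61 → go left; 49 > 44 → go right. Place as right child of 44.
Insert 50: 50 < 66 → go left; 50 > 2 → go right; 50 < 61 → go left; 50 > 44 → go right; 50 > 49 → go right. Place as right child of 49.
Insert 57: 57 < 66 → go left; 57 > 2 → go right; 57 < 61 → go left; 57 > 44 → go right; 57 > 49 → go right; 57 > 50 → go right. Place as right child of 50.
Insert 60: 60 < 66 → go left; 60 > 2 → go right; 60 < 61 → go left; 60 > 44 → go right; 60 > 49 → go right; 60 > 50 → go right; 60 > 57 → go right. Place as right child of 57.
Insert 7: 7 < 66 → go left; 7 > 2 → go right; 7 < 61 → go left; 7 < 44 → go left; 7 < 30 → go left; 7 < 25 → go left; 7 < 19 → go left. Place as left child of 19.
Insert 1: 1 < 66 → go left; 1 < 2 → go left. Place as left child of 2.
Insert 71: 71 > 66 → go right. Place as right child of 66.
Insert 75: 75 > 66 → go right; 75 > 71 → go right. Place as right child of 71.

Path to 30: 66 → 2 → 61 → 44 → 30
Path to 60: 66 → 2 → 61 → 44 → 49 → 50 → 57 → 60
The paths share a prefix ending at 44, then split left and right.

44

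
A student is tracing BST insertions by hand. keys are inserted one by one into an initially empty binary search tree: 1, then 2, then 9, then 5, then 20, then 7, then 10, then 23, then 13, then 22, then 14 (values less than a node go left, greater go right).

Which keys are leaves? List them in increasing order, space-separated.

7 14 22

Insert 1: tree is empty, so 1 becomes the root.
Insert 2: 2 > 1 → go right. Place as right child of 1.
Insert 9: 9 > 1 → go right; 9 > 2 → go right. Place as right child of 2.
Insert 5: 5 > 1 → go right; 5 > 2 → go right; 5 < 9 → go left. Place as left child of 9.
Insert 20: 20 > 1 → go right; 20 > 2 → go right; 20 > 9 → go right. Place as right child of 9.
Insert 7: 7 > 1 → go right; 7 > 2 → go right; 7 < 9 → go left; 7 > 5 → go right. Place as right child of 5.
Insert 10: 10 > 1 → go right; 10 > 2 → go right; 10 > 9 → go right; 10 < 20 → go left. Place as left child of 20.
Insert 23: 23 > 1 → go right; 23 > 2 → go right; 23 > 9 → go right; 23 > 20 → go right. Place as right child of 20.
Insert 13: 13 > 1 → go right; 13 > 2 → go right; 13 > 9 → go right; 13 < 20 → go left; 13 > 10 → go right. Place as right child of 10.
Insert 22: 22 > 1 → go right; 22 > 2 → go right; 22 > 9 → go right; 22 > 20 → go right; 22 < 23 → go left. Place as left child of 23.
Insert 14: 14 > 1 → go right; 14 > 2 → go right; 14 > 9 → go right; 14 < 20 → go left; 14 > 10 → go right; 14 > 13 → go right. Place as right child of 13.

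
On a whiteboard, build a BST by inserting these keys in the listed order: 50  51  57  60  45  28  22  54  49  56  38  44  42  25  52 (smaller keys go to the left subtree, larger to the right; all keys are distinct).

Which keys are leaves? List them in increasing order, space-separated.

Resulting structure (node: left, right):
  50: L=45, R=51
  51: L=–, R=57
  57: L=54, R=60
  60: L=–, R=–
  45: L=28, R=49
  28: L=22, R=38
  22: L=–, R=25
  54: L=52, R=56
  49: L=–, R=–
  56: L=–, R=–
  38: L=–, R=44
  44: L=42, R=–
  42: L=–, R=–
  25: L=–, R=–
  52: L=–, R=–

25 42 49 52 56 60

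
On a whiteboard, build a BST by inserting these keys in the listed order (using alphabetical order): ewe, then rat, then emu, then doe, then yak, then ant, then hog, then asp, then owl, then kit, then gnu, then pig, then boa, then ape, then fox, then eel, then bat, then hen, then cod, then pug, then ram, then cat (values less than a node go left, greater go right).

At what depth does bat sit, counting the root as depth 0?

Insert ewe: tree is empty, so ewe becomes the root.
Insert rat: rat > ewe → go right. Place as right child of ewe.
Insert emu: emu < ewe → go left. Place as left child of ewe.
Insert doe: doe < ewe → go left; doe < emu → go left. Place as left child of emu.
Insert yak: yak > ewe → go right; yak > rat → go right. Place as right child of rat.
Insert ant: ant < ewe → go left; ant < emu → go left; ant < doe → go left. Place as left child of doe.
Insert hog: hog > ewe → go right; hog < rat → go left. Place as left child of rat.
Insert asp: asp < ewe → go left; asp < emu → go left; asp < doe → go left; asp > ant → go right. Place as right child of ant.
Insert owl: owl > ewe → go right; owl < rat → go left; owl > hog → go right. Place as right child of hog.
Insert kit: kit > ewe → go right; kit < rat → go left; kit > hog → go right; kit < owl → go left. Place as left child of owl.
Insert gnu: gnu > ewe → go right; gnu < rat → go left; gnu < hog → go left. Place as left child of hog.
Insert pig: pig > ewe → go right; pig < rat → go left; pig > hog → go right; pig > owl → go right. Place as right child of owl.
Insert boa: boa < ewe → go left; boa < emu → go left; boa < doe → go left; boa > ant → go right; boa > asp → go right. Place as right child of asp.
Insert ape: ape < ewe → go left; ape < emu → go left; ape < doe → go left; ape > ant → go right; ape < asp → go left. Place as left child of asp.
Insert fox: fox > ewe → go right; fox < rat → go left; fox < hog → go left; fox < gnu → go left. Place as left child of gnu.
Insert eel: eel < ewe → go left; eel < emu → go left; eel > doe → go right. Place as right child of doe.
Insert bat: bat < ewe → go left; bat < emu → go left; bat < doe → go left; bat > ant → go right; bat > asp → go right; bat < boa → go left. Place as left child of boa.
Insert hen: hen > ewe → go right; hen < rat → go left; hen < hog → go left; hen > gnu → go right. Place as right child of gnu.
Insert cod: cod < ewe → go left; cod < emu → go left; cod < doe → go left; cod > ant → go right; cod > asp → go right; cod > boa → go right. Place as right child of boa.
Insert pug: pug > ewe → go right; pug < rat → go left; pug > hog → go right; pug > owl → go right; pug > pig → go right. Place as right child of pig.
Insert ram: ram > ewe → go right; ram < rat → go left; ram > hog → go right; ram > owl → go right; ram > pig → go right; ram > pug → go right. Place as right child of pug.
Insert cat: cat < ewe → go left; cat < emu → go left; cat < doe → go left; cat > ant → go right; cat > asp → go right; cat > boa → go right; cat < cod → go left. Place as left child of cod.

Path to bat: ewe → emu → doe → ant → asp → boa → bat, which is 6 edges.

6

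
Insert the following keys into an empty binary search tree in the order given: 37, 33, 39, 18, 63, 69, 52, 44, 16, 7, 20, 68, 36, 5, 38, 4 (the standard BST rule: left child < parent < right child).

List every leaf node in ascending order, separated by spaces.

Resulting structure (node: left, right):
  37: L=33, R=39
  33: L=18, R=36
  39: L=38, R=63
  18: L=16, R=20
  63: L=52, R=69
  69: L=68, R=–
  52: L=44, R=–
  44: L=–, R=–
  16: L=7, R=–
  7: L=5, R=–
  20: L=–, R=–
  68: L=–, R=–
  36: L=–, R=–
  5: L=4, R=–
  38: L=–, R=–
  4: L=–, R=–

4 20 36 38 44 68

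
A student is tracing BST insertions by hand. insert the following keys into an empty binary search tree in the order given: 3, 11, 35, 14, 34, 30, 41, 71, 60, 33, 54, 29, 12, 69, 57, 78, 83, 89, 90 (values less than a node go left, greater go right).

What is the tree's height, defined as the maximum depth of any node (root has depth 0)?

8

Insert 3: tree is empty, so 3 becomes the root.
Insert 11: 11 > 3 → go right. Place as right child of 3.
Insert 35: 35 > 3 → go right; 35 > 11 → go right. Place as right child of 11.
Insert 14: 14 > 3 → go right; 14 > 11 → go right; 14 < 35 → go left. Place as left child of 35.
Insert 34: 34 > 3 → go right; 34 > 11 → go right; 34 < 35 → go left; 34 > 14 → go right. Place as right child of 14.
Insert 30: 30 > 3 → go right; 30 > 11 → go right; 30 < 35 → go left; 30 > 14 → go right; 30 < 34 → go left. Place as left child of 34.
Insert 41: 41 > 3 → go right; 41 > 11 → go right; 41 > 35 → go right. Place as right child of 35.
Insert 71: 71 > 3 → go right; 71 > 11 → go right; 71 > 35 → go right; 71 > 41 → go right. Place as right child of 41.
Insert 60: 60 > 3 → go right; 60 > 11 → go right; 60 > 35 → go right; 60 > 41 → go right; 60 < 71 → go left. Place as left child of 71.
Insert 33: 33 > 3 → go right; 33 > 11 → go right; 33 < 35 → go left; 33 > 14 → go right; 33 < 34 → go left; 33 > 30 → go right. Place as right child of 30.
Insert 54: 54 > 3 → go right; 54 > 11 → go right; 54 > 35 → go right; 54 > 41 → go right; 54 < 71 → go left; 54 < 60 → go left. Place as left child of 60.
Insert 29: 29 > 3 → go right; 29 > 11 → go right; 29 < 35 → go left; 29 > 14 → go right; 29 < 34 → go left; 29 < 30 → go left. Place as left child of 30.
Insert 12: 12 > 3 → go right; 12 > 11 → go right; 12 < 35 → go left; 12 < 14 → go left. Place as left child of 14.
Insert 69: 69 > 3 → go right; 69 > 11 → go right; 69 > 35 → go right; 69 > 41 → go right; 69 < 71 → go left; 69 > 60 → go right. Place as right child of 60.
Insert 57: 57 > 3 → go right; 57 > 11 → go right; 57 > 35 → go right; 57 > 41 → go right; 57 < 71 → go left; 57 < 60 → go left; 57 > 54 → go right. Place as right child of 54.
Insert 78: 78 > 3 → go right; 78 > 11 → go right; 78 > 35 → go right; 78 > 41 → go right; 78 > 71 → go right. Place as right child of 71.
Insert 83: 83 > 3 → go right; 83 > 11 → go right; 83 > 35 → go right; 83 > 41 → go right; 83 > 71 → go right; 83 > 78 → go right. Place as right child of 78.
Insert 89: 89 > 3 → go right; 89 > 11 → go right; 89 > 35 → go right; 89 > 41 → go right; 89 > 71 → go right; 89 > 78 → go right; 89 > 83 → go right. Place as right child of 83.
Insert 90: 90 > 3 → go right; 90 > 11 → go right; 90 > 35 → go right; 90 > 41 → go right; 90 > 71 → go right; 90 > 78 → go right; 90 > 83 → go right; 90 > 89 → go right. Place as right child of 89.

The deepest node is 90 at depth 8.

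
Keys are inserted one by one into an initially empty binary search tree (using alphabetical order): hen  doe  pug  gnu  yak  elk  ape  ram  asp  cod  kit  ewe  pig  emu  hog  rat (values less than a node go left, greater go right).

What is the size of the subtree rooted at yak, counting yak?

3

hen: root
doe: left child of hen (depth 1)
pug: right child of hen (depth 1)
gnu: right child of doe (depth 2)
yak: right child of pug (depth 2)
elk: left child of gnu (depth 3)
ape: left child of doe (depth 2)
ram: left child of yak (depth 3)
asp: right child of ape (depth 3)
cod: right child of asp (depth 4)
kit: left child of pug (depth 2)
ewe: right child of elk (depth 4)
pig: right child of kit (depth 3)
emu: left child of ewe (depth 5)
hog: left child of kit (depth 3)
rat: right child of ram (depth 4)

Subtree rooted at yak contains: yak, ram, rat — 3 nodes.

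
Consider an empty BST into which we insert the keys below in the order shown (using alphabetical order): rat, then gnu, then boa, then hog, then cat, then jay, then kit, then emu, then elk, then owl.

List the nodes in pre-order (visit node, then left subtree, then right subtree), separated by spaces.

rat: root
gnu: left child of rat (depth 1)
boa: left child of gnu (depth 2)
hog: right child of gnu (depth 2)
cat: right child of boa (depth 3)
jay: right child of hog (depth 3)
kit: right child of jay (depth 4)
emu: right child of cat (depth 4)
elk: left child of emu (depth 5)
owl: right child of kit (depth 5)

rat gnu boa cat emu elk hog jay kit owl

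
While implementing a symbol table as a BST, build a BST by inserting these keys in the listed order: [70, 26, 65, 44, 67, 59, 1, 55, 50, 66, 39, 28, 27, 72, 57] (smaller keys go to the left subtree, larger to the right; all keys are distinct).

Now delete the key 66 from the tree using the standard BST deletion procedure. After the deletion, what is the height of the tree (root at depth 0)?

6

70: root
26: left child of 70 (depth 1)
65: right child of 26 (depth 2)
44: left child of 65 (depth 3)
67: right child of 65 (depth 3)
59: right child of 44 (depth 4)
1: left child of 26 (depth 2)
55: left child of 59 (depth 5)
50: left child of 55 (depth 6)
66: left child of 67 (depth 4)
39: left child of 44 (depth 4)
28: left child of 39 (depth 5)
27: left child of 28 (depth 6)
72: right child of 70 (depth 1)
57: right child of 55 (depth 6)

Delete 66 (at most one child — splice it out).
After deletion, deepest node is 50 at depth 6.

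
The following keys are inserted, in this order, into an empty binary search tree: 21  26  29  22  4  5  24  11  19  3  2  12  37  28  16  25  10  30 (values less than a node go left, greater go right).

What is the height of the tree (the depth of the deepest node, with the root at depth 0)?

6

21: root
26: right child of 21 (depth 1)
29: right child of 26 (depth 2)
22: left child of 26 (depth 2)
4: left child of 21 (depth 1)
5: right child of 4 (depth 2)
24: right child of 22 (depth 3)
11: right child of 5 (depth 3)
19: right child of 11 (depth 4)
3: left child of 4 (depth 2)
2: left child of 3 (depth 3)
12: left child of 19 (depth 5)
37: right child of 29 (depth 3)
28: left child of 29 (depth 3)
16: right child of 12 (depth 6)
25: right child of 24 (depth 4)
10: left child of 11 (depth 4)
30: left child of 37 (depth 4)

The deepest node is 16 at depth 6.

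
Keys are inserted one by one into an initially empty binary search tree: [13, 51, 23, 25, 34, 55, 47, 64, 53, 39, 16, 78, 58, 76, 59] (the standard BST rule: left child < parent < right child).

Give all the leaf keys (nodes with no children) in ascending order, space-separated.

16 39 53 59 76

13: root
51: right child of 13 (depth 1)
23: left child of 51 (depth 2)
25: right child of 23 (depth 3)
34: right child of 25 (depth 4)
55: right child of 51 (depth 2)
47: right child of 34 (depth 5)
64: right child of 55 (depth 3)
53: left child of 55 (depth 3)
39: left child of 47 (depth 6)
16: left child of 23 (depth 3)
78: right child of 64 (depth 4)
58: left child of 64 (depth 4)
76: left child of 78 (depth 5)
59: right child of 58 (depth 5)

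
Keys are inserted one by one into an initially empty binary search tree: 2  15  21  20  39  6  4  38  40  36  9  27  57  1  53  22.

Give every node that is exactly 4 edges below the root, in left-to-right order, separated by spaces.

38 40

2: root
15: right child of 2 (depth 1)
21: right child of 15 (depth 2)
20: left child of 21 (depth 3)
39: right child of 21 (depth 3)
6: left child of 15 (depth 2)
4: left child of 6 (depth 3)
38: left child of 39 (depth 4)
40: right child of 39 (depth 4)
36: left child of 38 (depth 5)
9: right child of 6 (depth 3)
27: left child of 36 (depth 6)
57: right child of 40 (depth 5)
1: left child of 2 (depth 1)
53: left child of 57 (depth 6)
22: left child of 27 (depth 7)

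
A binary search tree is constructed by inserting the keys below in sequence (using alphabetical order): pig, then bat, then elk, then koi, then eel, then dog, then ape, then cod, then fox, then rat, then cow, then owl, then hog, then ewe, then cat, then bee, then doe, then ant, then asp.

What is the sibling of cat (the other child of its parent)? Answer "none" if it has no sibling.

cow

pig: root
bat: left child of pig (depth 1)
elk: right child of bat (depth 2)
koi: right child of elk (depth 3)
eel: left child of elk (depth 3)
dog: left child of eel (depth 4)
ape: left child of bat (depth 2)
cod: left child of dog (depth 5)
fox: left child of koi (depth 4)
rat: right child of pig (depth 1)
cow: right child of cod (depth 6)
owl: right child of koi (depth 4)
hog: right child of fox (depth 5)
ewe: left child of fox (depth 5)
cat: left child of cod (depth 6)
bee: left child of cat (depth 7)
doe: right child of cow (depth 7)
ant: left child of ape (depth 3)
asp: right child of ape (depth 3)

cat's parent is cod; the other child of cod is cow.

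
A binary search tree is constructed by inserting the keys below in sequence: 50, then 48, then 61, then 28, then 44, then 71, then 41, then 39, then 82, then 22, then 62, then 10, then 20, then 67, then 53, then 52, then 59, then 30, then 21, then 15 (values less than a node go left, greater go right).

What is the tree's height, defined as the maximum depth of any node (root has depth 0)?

50: root
48: left child of 50 (depth 1)
61: right child of 50 (depth 1)
28: left child of 48 (depth 2)
44: right child of 28 (depth 3)
71: right child of 61 (depth 2)
41: left child of 44 (depth 4)
39: left child of 41 (depth 5)
82: right child of 71 (depth 3)
22: left child of 28 (depth 3)
62: left child of 71 (depth 3)
10: left child of 22 (depth 4)
20: right child of 10 (depth 5)
67: right child of 62 (depth 4)
53: left child of 61 (depth 2)
52: left child of 53 (depth 3)
59: right child of 53 (depth 3)
30: left child of 39 (depth 6)
21: right child of 20 (depth 6)
15: left child of 20 (depth 6)

The deepest node is 30 at depth 6.

6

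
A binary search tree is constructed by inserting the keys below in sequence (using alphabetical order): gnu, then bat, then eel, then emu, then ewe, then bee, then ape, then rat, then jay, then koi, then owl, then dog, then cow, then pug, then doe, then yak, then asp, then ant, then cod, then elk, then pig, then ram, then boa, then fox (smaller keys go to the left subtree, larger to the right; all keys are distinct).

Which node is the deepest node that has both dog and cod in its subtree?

dog

Resulting structure (node: left, right):
  gnu: L=bat, R=rat
  bat: L=ape, R=eel
  eel: L=bee, R=emu
  emu: L=elk, R=ewe
  ewe: L=–, R=fox
  bee: L=–, R=dog
  ape: L=ant, R=asp
  rat: L=jay, R=yak
  jay: L=–, R=koi
  koi: L=–, R=owl
  owl: L=–, R=pug
  dog: L=cow, R=–
  cow: L=cod, R=doe
  pug: L=pig, R=ram
  doe: L=–, R=–
  yak: L=–, R=–
  asp: L=–, R=–
  ant: L=–, R=–
  cod: L=boa, R=–
  elk: L=–, R=–
  pig: L=–, R=–
  ram: L=–, R=–
  boa: L=–, R=–
  fox: L=–, R=–

Path to dog: gnu → bat → eel → bee → dog
Path to cod: gnu → bat → eel → bee → dog → cow → cod
dog lies on both paths and is an ancestor of the other node.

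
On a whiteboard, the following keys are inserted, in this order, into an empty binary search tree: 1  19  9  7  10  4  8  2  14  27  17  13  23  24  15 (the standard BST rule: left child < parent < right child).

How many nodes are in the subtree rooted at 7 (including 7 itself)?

Resulting structure (node: left, right):
  1: L=–, R=19
  19: L=9, R=27
  9: L=7, R=10
  7: L=4, R=8
  10: L=–, R=14
  4: L=2, R=–
  8: L=–, R=–
  2: L=–, R=–
  14: L=13, R=17
  27: L=23, R=–
  17: L=15, R=–
  13: L=–, R=–
  23: L=–, R=24
  24: L=–, R=–
  15: L=–, R=–

Subtree rooted at 7 contains: 7, 4, 2, 8 — 4 nodes.

4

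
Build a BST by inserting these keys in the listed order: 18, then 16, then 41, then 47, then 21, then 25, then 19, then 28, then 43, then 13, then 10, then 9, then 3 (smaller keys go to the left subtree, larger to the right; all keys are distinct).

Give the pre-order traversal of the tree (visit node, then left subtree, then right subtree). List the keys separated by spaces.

18 16 13 10 9 3 41 21 19 25 28 47 43

Insert 18: tree is empty, so 18 becomes the root.
Insert 16: 16 < 18 → go left. Place as left child of 18.
Insert 41: 41 > 18 → go right. Place as right child of 18.
Insert 47: 47 > 18 → go right; 47 > 41 → go right. Place as right child of 41.
Insert 21: 21 > 18 → go right; 21 < 41 → go left. Place as left child of 41.
Insert 25: 25 > 18 → go right; 25 < 41 → go left; 25 > 21 → go right. Place as right child of 21.
Insert 19: 19 > 18 → go right; 19 < 41 → go left; 19 < 21 → go left. Place as left child of 21.
Insert 28: 28 > 18 → go right; 28 < 41 → go left; 28 > 21 → go right; 28 > 25 → go right. Place as right child of 25.
Insert 43: 43 > 18 → go right; 43 > 41 → go right; 43 < 47 → go left. Place as left child of 47.
Insert 13: 13 < 18 → go left; 13 < 16 → go left. Place as left child of 16.
Insert 10: 10 < 18 → go left; 10 < 16 → go left; 10 < 13 → go left. Place as left child of 13.
Insert 9: 9 < 18 → go left; 9 < 16 → go left; 9 < 13 → go left; 9 < 10 → go left. Place as left child of 10.
Insert 3: 3 < 18 → go left; 3 < 16 → go left; 3 < 13 → go left; 3 < 10 → go left; 3 < 9 → go left. Place as left child of 9.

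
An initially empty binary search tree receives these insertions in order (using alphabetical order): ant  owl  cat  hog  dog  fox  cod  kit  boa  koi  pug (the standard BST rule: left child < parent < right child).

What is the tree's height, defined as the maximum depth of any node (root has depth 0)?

Insert ant: tree is empty, so ant becomes the root.
Insert owl: owl > ant → go right. Place as right child of ant.
Insert cat: cat > ant → go right; cat < owl → go left. Place as left child of owl.
Insert hog: hog > ant → go right; hog < owl → go left; hog > cat → go right. Place as right child of cat.
Insert dog: dog > ant → go right; dog < owl → go left; dog > cat → go right; dog < hog → go left. Place as left child of hog.
Insert fox: fox > ant → go right; fox < owl → go left; fox > cat → go right; fox < hog → go left; fox > dog → go right. Place as right child of dog.
Insert cod: cod > ant → go right; cod < owl → go left; cod > cat → go right; cod < hog → go left; cod < dog → go left. Place as left child of dog.
Insert kit: kit > ant → go right; kit < owl → go left; kit > cat → go right; kit > hog → go right. Place as right child of hog.
Insert boa: boa > ant → go right; boa < owl → go left; boa < cat → go left. Place as left child of cat.
Insert koi: koi > ant → go right; koi < owl → go left; koi > cat → go right; koi > hog → go right; koi > kit → go right. Place as right child of kit.
Insert pug: pug > ant → go right; pug > owl → go right. Place as right child of owl.

The deepest node is fox at depth 5.

5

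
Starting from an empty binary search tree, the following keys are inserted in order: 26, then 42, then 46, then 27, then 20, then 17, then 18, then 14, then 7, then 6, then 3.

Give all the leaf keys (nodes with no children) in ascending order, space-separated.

Insert 26: tree is empty, so 26 becomes the root.
Insert 42: 42 > 26 → go right. Place as right child of 26.
Insert 46: 46 > 26 → go right; 46 > 42 → go right. Place as right child of 42.
Insert 27: 27 > 26 → go right; 27 < 42 → go left. Place as left child of 42.
Insert 20: 20 < 26 → go left. Place as left child of 26.
Insert 17: 17 < 26 → go left; 17 < 20 → go left. Place as left child of 20.
Insert 18: 18 < 26 → go left; 18 < 20 → go left; 18 > 17 → go right. Place as right child of 17.
Insert 14: 14 < 26 → go left; 14 < 20 → go left; 14 < 17 → go left. Place as left child of 17.
Insert 7: 7 < 26 → go left; 7 < 20 → go left; 7 < 17 → go left; 7 < 14 → go left. Place as left child of 14.
Insert 6: 6 < 26 → go left; 6 < 20 → go left; 6 < 17 → go left; 6 < 14 → go left; 6 < 7 → go left. Place as left child of 7.
Insert 3: 3 < 26 → go left; 3 < 20 → go left; 3 < 17 → go left; 3 < 14 → go left; 3 < 7 → go left; 3 < 6 → go left. Place as left child of 6.

3 18 27 46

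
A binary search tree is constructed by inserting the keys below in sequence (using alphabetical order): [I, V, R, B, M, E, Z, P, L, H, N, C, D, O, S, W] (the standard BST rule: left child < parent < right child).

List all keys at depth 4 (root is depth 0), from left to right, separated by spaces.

Resulting structure (node: left, right):
  I: L=B, R=V
  V: L=R, R=Z
  R: L=M, R=S
  B: L=–, R=E
  M: L=L, R=P
  E: L=C, R=H
  Z: L=W, R=–
  P: L=N, R=–
  L: L=–, R=–
  H: L=–, R=–
  N: L=–, R=O
  C: L=–, R=D
  D: L=–, R=–
  O: L=–, R=–
  S: L=–, R=–
  W: L=–, R=–

D L P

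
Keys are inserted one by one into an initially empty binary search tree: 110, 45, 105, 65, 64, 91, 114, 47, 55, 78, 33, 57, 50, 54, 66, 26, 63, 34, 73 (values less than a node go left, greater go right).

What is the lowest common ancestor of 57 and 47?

47

Insert 110: tree is empty, so 110 becomes the root.
Insert 45: 45 < 110 → go left. Place as left child of 110.
Insert 105: 105 < 110 → go left; 105 > 45 → go right. Place as right child of 45.
Insert 65: 65 < 110 → go left; 65 > 45 → go right; 65 < 105 → go left. Place as left child of 105.
Insert 64: 64 < 110 → go left; 64 > 45 → go right; 64 < 105 → go left; 64 < 65 → go left. Place as left child of 65.
Insert 91: 91 < 110 → go left; 91 > 45 → go right; 91 < 105 → go left; 91 > 65 → go right. Place as right child of 65.
Insert 114: 114 > 110 → go right. Place as right child of 110.
Insert 47: 47 < 110 → go left; 47 > 45 → go right; 47 < 105 → go left; 47 < 65 → go left; 47 < 64 → go left. Place as left child of 64.
Insert 55: 55 < 110 → go left; 55 > 45 → go right; 55 < 105 → go left; 55 < 65 → go left; 55 < 64 → go left; 55 > 47 → go right. Place as right child of 47.
Insert 78: 78 < 110 → go left; 78 > 45 → go right; 78 < 105 → go left; 78 > 65 → go right; 78 < 91 → go left. Place as left child of 91.
Insert 33: 33 < 110 → go left; 33 < 45 → go left. Place as left child of 45.
Insert 57: 57 < 110 → go left; 57 > 45 → go right; 57 < 105 → go left; 57 < 65 → go left; 57 < 64 → go left; 57 > 47 → go right; 57 > 55 → go right. Place as right child of 55.
Insert 50: 50 < 110 → go left; 50 > 45 → go right; 50 < 105 → go left; 50 < 65 → go left; 50 < 64 → go left; 50 > 47 → go right; 50 < 55 → go left. Place as left child of 55.
Insert 54: 54 < 110 → go left; 54 > 45 → go right; 54 < 105 → go left; 54 < 65 → go left; 54 < 64 → go left; 54 > 47 → go right; 54 < 55 → go left; 54 > 50 → go right. Place as right child of 50.
Insert 66: 66 < 110 → go left; 66 > 45 → go right; 66 < 105 → go left; 66 > 65 → go right; 66 < 91 → go left; 66 < 78 → go left. Place as left child of 78.
Insert 26: 26 < 110 → go left; 26 < 45 → go left; 26 < 33 → go left. Place as left child of 33.
Insert 63: 63 < 110 → go left; 63 > 45 → go right; 63 < 105 → go left; 63 < 65 → go left; 63 < 64 → go left; 63 > 47 → go right; 63 > 55 → go right; 63 > 57 → go right. Place as right child of 57.
Insert 34: 34 < 110 → go left; 34 < 45 → go left; 34 > 33 → go right. Place as right child of 33.
Insert 73: 73 < 110 → go left; 73 > 45 → go right; 73 < 105 → go left; 73 > 65 → go right; 73 < 91 → go left; 73 < 78 → go left; 73 > 66 → go right. Place as right child of 66.

Path to 57: 110 → 45 → 105 → 65 → 64 → 47 → 55 → 57
Path to 47: 110 → 45 → 105 → 65 → 64 → 47
47 lies on both paths and is an ancestor of the other node.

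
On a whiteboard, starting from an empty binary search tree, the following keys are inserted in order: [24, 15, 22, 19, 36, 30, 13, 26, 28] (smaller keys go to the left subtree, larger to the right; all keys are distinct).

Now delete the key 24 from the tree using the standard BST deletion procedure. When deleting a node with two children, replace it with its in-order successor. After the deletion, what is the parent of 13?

15

Insert 24: tree is empty, so 24 becomes the root.
Insert 15: 15 < 24 → go left. Place as left child of 24.
Insert 22: 22 < 24 → go left; 22 > 15 → go right. Place as right child of 15.
Insert 19: 19 < 24 → go left; 19 > 15 → go right; 19 < 22 → go left. Place as left child of 22.
Insert 36: 36 > 24 → go right. Place as right child of 24.
Insert 30: 30 > 24 → go right; 30 < 36 → go left. Place as left child of 36.
Insert 13: 13 < 24 → go left; 13 < 15 → go left. Place as left child of 15.
Insert 26: 26 > 24 → go right; 26 < 36 → go left; 26 < 30 → go left. Place as left child of 30.
Insert 28: 28 > 24 → go right; 28 < 36 → go left; 28 < 30 → go left; 28 > 26 → go right. Place as right child of 26.

Delete 24 (two children — replace with in-order successor).
After deletion, 13's parent is 15.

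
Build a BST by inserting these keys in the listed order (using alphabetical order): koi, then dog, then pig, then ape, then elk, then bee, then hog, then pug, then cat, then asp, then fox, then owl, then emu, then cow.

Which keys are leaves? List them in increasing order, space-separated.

asp cow emu owl pug

Resulting structure (node: left, right):
  koi: L=dog, R=pig
  dog: L=ape, R=elk
  pig: L=owl, R=pug
  ape: L=–, R=bee
  elk: L=–, R=hog
  bee: L=asp, R=cat
  hog: L=fox, R=–
  pug: L=–, R=–
  cat: L=–, R=cow
  asp: L=–, R=–
  fox: L=emu, R=–
  owl: L=–, R=–
  emu: L=–, R=–
  cow: L=–, R=–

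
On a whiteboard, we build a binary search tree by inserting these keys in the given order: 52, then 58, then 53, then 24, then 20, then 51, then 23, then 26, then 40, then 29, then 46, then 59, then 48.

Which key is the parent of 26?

52: root
58: right child of 52 (depth 1)
53: left child of 58 (depth 2)
24: left child of 52 (depth 1)
20: left child of 24 (depth 2)
51: right child of 24 (depth 2)
23: right child of 20 (depth 3)
26: left child of 51 (depth 3)
40: right child of 26 (depth 4)
29: left child of 40 (depth 5)
46: right child of 40 (depth 5)
59: right child of 58 (depth 2)
48: right child of 46 (depth 6)

51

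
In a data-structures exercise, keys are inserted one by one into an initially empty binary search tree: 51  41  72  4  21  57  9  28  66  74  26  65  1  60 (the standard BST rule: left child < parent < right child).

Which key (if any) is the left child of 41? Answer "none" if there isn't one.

Insert 51: tree is empty, so 51 becomes the root.
Insert 41: 41 < 51 → go left. Place as left child of 51.
Insert 72: 72 > 51 → go right. Place as right child of 51.
Insert 4: 4 < 51 → go left; 4 < 41 → go left. Place as left child of 41.
Insert 21: 21 < 51 → go left; 21 < 41 → go left; 21 > 4 → go right. Place as right child of 4.
Insert 57: 57 > 51 → go right; 57 < 72 → go left. Place as left child of 72.
Insert 9: 9 < 51 → go left; 9 < 41 → go left; 9 > 4 → go right; 9 < 21 → go left. Place as left child of 21.
Insert 28: 28 < 51 → go left; 28 < 41 → go left; 28 > 4 → go right; 28 > 21 → go right. Place as right child of 21.
Insert 66: 66 > 51 → go right; 66 < 72 → go left; 66 > 57 → go right. Place as right child of 57.
Insert 74: 74 > 51 → go right; 74 > 72 → go right. Place as right child of 72.
Insert 26: 26 < 51 → go left; 26 < 41 → go left; 26 > 4 → go right; 26 > 21 → go right; 26 < 28 → go left. Place as left child of 28.
Insert 65: 65 > 51 → go right; 65 < 72 → go left; 65 > 57 → go right; 65 < 66 → go left. Place as left child of 66.
Insert 1: 1 < 51 → go left; 1 < 41 → go left; 1 < 4 → go left. Place as left child of 4.
Insert 60: 60 > 51 → go right; 60 < 72 → go left; 60 > 57 → go right; 60 < 66 → go left; 60 < 65 → go left. Place as left child of 65.

4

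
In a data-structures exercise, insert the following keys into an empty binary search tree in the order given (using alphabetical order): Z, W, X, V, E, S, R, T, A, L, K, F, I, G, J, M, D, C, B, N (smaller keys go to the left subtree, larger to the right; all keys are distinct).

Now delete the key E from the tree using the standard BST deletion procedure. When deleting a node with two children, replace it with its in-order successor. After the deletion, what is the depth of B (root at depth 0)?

Insert Z: tree is empty, so Z becomes the root.
Insert W: W < Z → go left. Place as left child of Z.
Insert X: X < Z → go left; X > W → go right. Place as right child of W.
Insert V: V < Z → go left; V < W → go left. Place as left child of W.
Insert E: E < Z → go left; E < W → go left; E < V → go left. Place as left child of V.
Insert S: S < Z → go left; S < W → go left; S < V → go left; S > E → go right. Place as right child of E.
Insert R: R < Z → go left; R < W → go left; R < V → go left; R > E → go right; R < S → go left. Place as left child of S.
Insert T: T < Z → go left; T < W → go left; T < V → go left; T > E → go right; T > S → go right. Place as right child of S.
Insert A: A < Z → go left; A < W → go left; A < V → go left; A < E → go left. Place as left child of E.
Insert L: L < Z → go left; L < W → go left; L < V → go left; L > E → go right; L < S → go left; L < R → go left. Place as left child of R.
Insert K: K < Z → go left; K < W → go left; K < V → go left; K > E → go right; K < S → go left; K < R → go left; K < L → go left. Place as left child of L.
Insert F: F < Z → go left; F < W → go left; F < V → go left; F > E → go right; F < S → go left; F < R → go left; F < L → go left; F < K → go left. Place as left child of K.
Insert I: I < Z → go left; I < W → go left; I < V → go left; I > E → go right; I < S → go left; I < R → go left; I < L → go left; I < K → go left; I > F → go right. Place as right child of F.
Insert G: G < Z → go left; G < W → go left; G < V → go left; G > E → go right; G < S → go left; G < R → go left; G < L → go left; G < K → go left; G > F → go right; G < I → go left. Place as left child of I.
Insert J: J < Z → go left; J < W → go left; J < V → go left; J > E → go right; J < S → go left; J < R → go left; J < L → go left; J < K → go left; J > F → go right; J > I → go right. Place as right child of I.
Insert M: M < Z → go left; M < W → go left; M < V → go left; M > E → go right; M < S → go left; M < R → go left; M > L → go right. Place as right child of L.
Insert D: D < Z → go left; D < W → go left; D < V → go left; D < E → go left; D > A → go right. Place as right child of A.
Insert C: C < Z → go left; C < W → go left; C < V → go left; C < E → go left; C > A → go right; C < D → go left. Place as left child of D.
Insert B: B < Z → go left; B < W → go left; B < V → go left; B < E → go left; B > A → go right; B < D → go left; B < C → go left. Place as left child of C.
Insert N: N < Z → go left; N < W → go left; N < V → go left; N > E → go right; N < S → go left; N < R → go left; N > L → go right; N > M → go right. Place as right child of M.

Delete E (two children — replace with in-order successor).
After deletion, path to B: Z → W → V → F → A → D → C → B.

7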